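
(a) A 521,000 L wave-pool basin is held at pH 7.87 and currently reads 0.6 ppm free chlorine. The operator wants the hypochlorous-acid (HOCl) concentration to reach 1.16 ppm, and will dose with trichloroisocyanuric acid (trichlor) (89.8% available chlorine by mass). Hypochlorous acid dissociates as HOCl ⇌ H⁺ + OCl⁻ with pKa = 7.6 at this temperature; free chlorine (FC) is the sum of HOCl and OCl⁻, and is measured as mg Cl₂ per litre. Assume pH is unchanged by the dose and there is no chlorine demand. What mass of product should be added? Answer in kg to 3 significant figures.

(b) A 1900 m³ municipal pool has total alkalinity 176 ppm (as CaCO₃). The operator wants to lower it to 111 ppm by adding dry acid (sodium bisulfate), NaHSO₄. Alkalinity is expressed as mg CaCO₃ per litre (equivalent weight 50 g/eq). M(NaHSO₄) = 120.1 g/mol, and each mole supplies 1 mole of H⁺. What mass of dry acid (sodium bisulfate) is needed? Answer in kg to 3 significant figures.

(a) [OCl⁻]/[HOCl] = 10^(pH − pKa) = 10^(7.87 − 7.6) = 1.862; fraction as HOCl = 1/(1 + 1.862) = 0.3494.
(a) Free chlorine required for 1.16 ppm HOCl: 1.16 / 0.3494 = 3.32 ppm.
(a) FC to add: 3.32 − 0.6 = 2.72 mg/L as Cl₂.
(a) Cl₂ equivalent: 2.72 mg/L × 521,000 L = 1417 g.
(a) Product at 89.8% available Cl: 1417 / 0.898 = 1578 g.

(b) Volume: 1900 m³ = 1,900,000 L.
(b) Alkalinity to neutralize: (176 − 111) = 65 mg/L as CaCO₃ × 1,900,000 L = 123,500 g as CaCO₃.
(b) Equivalents of H⁺ required: 123,500 ÷ 50 g/eq = 2470 eq = 2470 mol NaHSO₄.
(b) Mass of NaHSO₄: 2470 × 120.1 = 296,600 g.

(a) 1.58 kg; (b) 297 kg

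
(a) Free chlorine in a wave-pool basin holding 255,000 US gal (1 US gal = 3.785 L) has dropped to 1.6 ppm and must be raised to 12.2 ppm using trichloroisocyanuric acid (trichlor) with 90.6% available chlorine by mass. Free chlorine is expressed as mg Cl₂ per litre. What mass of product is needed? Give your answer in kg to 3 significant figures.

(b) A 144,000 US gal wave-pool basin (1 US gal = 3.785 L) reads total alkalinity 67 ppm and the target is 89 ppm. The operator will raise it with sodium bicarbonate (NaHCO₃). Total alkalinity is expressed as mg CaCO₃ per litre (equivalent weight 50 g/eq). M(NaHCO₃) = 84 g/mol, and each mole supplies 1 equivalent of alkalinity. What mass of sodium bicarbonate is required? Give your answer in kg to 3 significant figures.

(a) 11.3 kg; (b) 20.1 kg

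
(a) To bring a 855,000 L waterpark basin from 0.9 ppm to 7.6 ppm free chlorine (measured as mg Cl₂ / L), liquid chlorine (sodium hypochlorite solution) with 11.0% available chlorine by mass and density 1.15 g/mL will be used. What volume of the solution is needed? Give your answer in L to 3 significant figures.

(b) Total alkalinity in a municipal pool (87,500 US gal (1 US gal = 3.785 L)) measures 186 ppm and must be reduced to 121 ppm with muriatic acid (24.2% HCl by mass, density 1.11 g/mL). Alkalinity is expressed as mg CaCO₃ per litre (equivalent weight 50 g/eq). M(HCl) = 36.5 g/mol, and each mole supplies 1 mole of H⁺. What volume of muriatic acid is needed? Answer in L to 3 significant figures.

(a) 45.3 L; (b) 58.5 L

(a) Chlorine deficit: 7.6 − 0.9 = 6.7 ppm = 6.7 mg/L as Cl₂.
(a) Cl₂ equivalent needed: 6.7 mg/L × 855,000 L = 5,728,000 mg = 5728 g.
(a) Product at 11.0% available chlorine: 5728 / 0.11 = 52,080 g.
(a) Volume at density 1.15 g/mL: 52,080 g ÷ 1.15 g/mL = 45,280 mL.

(b) Volume: 87,500 US gal × 3.785 L/gal = 331,188 L.
(b) Alkalinity to neutralize: (186 − 121) = 65 mg/L as CaCO₃ × 331,188 L = 21,530 g as CaCO₃.
(b) Equivalents of H⁺ required: 21,530 ÷ 50 g/eq = 430.5 eq = 430.5 mol HCl.
(b) Mass of HCl: 430.5 × 36.5 = 15,710 g.
(b) Mass of 24.2% solution: 15,710 / 0.242 = 64,940 g.
(b) Volume: 64,940 g ÷ 1.11 g/mL = 58,500 mL.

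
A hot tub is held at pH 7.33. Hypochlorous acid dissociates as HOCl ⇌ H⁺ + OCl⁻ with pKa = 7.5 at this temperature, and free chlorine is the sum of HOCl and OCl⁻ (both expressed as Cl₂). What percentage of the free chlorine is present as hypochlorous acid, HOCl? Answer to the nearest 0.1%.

[OCl⁻]/[HOCl] = 10^(pH − pKa) = 10^(7.33 − 7.5) = 10^-0.17 = 0.6761.
Fraction as HOCl = 1 / (1 + 0.6761) = 0.5966.

59.7%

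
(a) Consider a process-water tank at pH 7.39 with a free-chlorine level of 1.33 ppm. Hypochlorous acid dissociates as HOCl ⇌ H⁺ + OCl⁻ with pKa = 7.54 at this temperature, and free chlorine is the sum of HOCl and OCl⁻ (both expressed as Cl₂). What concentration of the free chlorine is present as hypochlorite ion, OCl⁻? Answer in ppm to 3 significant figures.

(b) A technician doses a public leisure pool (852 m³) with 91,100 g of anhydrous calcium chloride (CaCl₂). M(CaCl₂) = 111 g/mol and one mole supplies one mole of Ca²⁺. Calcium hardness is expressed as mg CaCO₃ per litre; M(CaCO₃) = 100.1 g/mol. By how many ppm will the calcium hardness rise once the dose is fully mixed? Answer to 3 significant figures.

(a) 0.551 ppm; (b) 96.4 ppm

(a) [OCl⁻]/[HOCl] = 10^(pH − pKa) = 10^(7.39 − 7.54) = 10^-0.15 = 0.7079.
(a) Fraction as HOCl = 1 / (1 + 0.7079) = 0.5855.
(a) OCl⁻ = (1 − 0.5855) × 1.33 ppm = 0.5513 ppm.

(b) Volume: 852 m³ = 852,000 L.
(b) Moles of Ca²⁺: 91,100 g ÷ 111 g/mol = 820.7 mol.
(b) As CaCO₃: 820.7 mol × 100.1 g/mol = 82,150 g.
(b) Rise: 82,150 g / 852,000 L × 1000 = 96.43 mg/L.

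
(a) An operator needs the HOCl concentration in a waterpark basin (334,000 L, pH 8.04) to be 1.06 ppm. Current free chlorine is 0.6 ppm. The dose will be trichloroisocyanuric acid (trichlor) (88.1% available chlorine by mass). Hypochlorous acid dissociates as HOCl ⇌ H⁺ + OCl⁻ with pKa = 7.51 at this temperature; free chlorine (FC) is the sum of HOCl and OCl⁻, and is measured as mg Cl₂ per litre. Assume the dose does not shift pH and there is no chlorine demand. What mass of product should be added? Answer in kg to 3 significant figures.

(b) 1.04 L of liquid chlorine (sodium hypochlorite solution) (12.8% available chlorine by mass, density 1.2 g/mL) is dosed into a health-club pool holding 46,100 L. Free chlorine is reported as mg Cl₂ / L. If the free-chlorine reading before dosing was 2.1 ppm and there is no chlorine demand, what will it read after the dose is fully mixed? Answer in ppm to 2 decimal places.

(a) [OCl⁻]/[HOCl] = 10^(pH − pKa) = 10^(8.04 − 7.51) = 3.388; fraction as HOCl = 1/(1 + 3.388) = 0.2279.
(a) Free chlorine required for 1.06 ppm HOCl: 1.06 / 0.2279 = 4.652 ppm.
(a) FC to add: 4.652 − 0.6 = 4.052 mg/L as Cl₂.
(a) Cl₂ equivalent: 4.052 mg/L × 334,000 L = 1353 g.
(a) Product at 88.1% available Cl: 1353 / 0.881 = 1536 g.

(b) Mass of solution: 1.04 L × 1000 mL/L × 1.2 g/mL = 1248 g.
(b) Available chlorine delivered: 1248 g × 0.128 = 159.7 g as Cl₂.
(b) Concentration rise: 159.7 g / 46,100 L = 3.465 mg/L = 3.47 ppm.
(b) Final FC: 2.1 + 3.47 = 5.57 ppm.

(a) 1.54 kg; (b) 5.57 ppm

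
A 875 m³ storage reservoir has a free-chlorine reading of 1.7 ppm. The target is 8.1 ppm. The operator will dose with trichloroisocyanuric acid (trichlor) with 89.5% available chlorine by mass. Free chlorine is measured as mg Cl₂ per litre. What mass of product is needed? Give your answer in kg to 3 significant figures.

Volume: 875 m³ = 875,000 L.
Chlorine deficit: 8.1 − 1.7 = 6.4 ppm = 6.4 mg/L as Cl₂.
Cl₂ equivalent needed: 6.4 mg/L × 875,000 L = 5,600,000 mg = 5600 g.
Product at 89.5% available chlorine: 5600 / 0.895 = 6257 g.

6.26 kg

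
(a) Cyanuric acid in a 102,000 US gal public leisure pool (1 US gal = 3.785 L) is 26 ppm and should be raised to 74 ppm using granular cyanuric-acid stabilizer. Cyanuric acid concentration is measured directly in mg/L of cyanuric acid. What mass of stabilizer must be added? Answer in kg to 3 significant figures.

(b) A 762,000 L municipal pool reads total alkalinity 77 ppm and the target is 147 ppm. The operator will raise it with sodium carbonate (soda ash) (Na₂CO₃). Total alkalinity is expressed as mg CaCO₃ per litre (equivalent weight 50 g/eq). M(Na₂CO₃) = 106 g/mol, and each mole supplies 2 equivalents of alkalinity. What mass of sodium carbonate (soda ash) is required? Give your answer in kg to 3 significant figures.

(a) 18.5 kg; (b) 56.5 kg

(a) Volume: 102,000 US gal × 3.785 L/gal = 386,070 L.
(a) CYA to add: (74 − 26) = 48 mg/L × 386,070 L = 18,530 g cyanuric acid.

(b) Alkalinity to add: (147 − 77) = 70 mg/L as CaCO₃ × 762,000 L = 53,340 g as CaCO₃.
(b) Equivalents: 53,340 g ÷ 50 g/eq = 1067 eq.
(b) Each mole of Na₂CO₃ supplies 2 eq, so 1067 / 2 = 533.4 mol.
(b) Mass: 533.4 mol × 106 g/mol = 56,540 g.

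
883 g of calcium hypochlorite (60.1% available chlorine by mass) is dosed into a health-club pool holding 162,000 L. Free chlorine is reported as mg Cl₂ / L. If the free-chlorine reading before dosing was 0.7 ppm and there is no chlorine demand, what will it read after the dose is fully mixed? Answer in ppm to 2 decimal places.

3.98 ppm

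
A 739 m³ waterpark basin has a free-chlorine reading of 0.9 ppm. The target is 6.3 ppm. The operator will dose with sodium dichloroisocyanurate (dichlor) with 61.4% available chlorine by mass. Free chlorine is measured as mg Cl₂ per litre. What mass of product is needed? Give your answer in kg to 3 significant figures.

6.50 kg

Volume: 739 m³ = 739,000 L.
Chlorine deficit: 6.3 − 0.9 = 5.4 ppm = 5.4 mg/L as Cl₂.
Cl₂ equivalent needed: 5.4 mg/L × 739,000 L = 3,991,000 mg = 3991 g.
Product at 61.4% available chlorine: 3991 / 0.614 = 6499 g.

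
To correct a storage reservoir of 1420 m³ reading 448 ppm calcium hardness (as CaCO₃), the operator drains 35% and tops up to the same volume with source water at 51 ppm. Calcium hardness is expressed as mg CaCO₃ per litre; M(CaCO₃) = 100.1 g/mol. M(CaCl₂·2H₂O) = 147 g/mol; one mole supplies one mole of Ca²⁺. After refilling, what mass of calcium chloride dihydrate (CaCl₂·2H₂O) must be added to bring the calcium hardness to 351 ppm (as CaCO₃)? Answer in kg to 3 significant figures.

Volume: 1420 m³ = 1,420,000 L.
After draining 35% and refilling: 448 × 0.65 + 51 × 0.35 = 309.05 ppm.
Deficit to target: 351 − 309.05 = 41.95 mg/L.
As CaCO₃: 41.95 mg/L × 1,420,000 L = 59,570 g; ÷ 100.1 = 595.1 mol Ca²⁺.
Mass: 595.1 × 147 = 87,480 g.

87.5 kg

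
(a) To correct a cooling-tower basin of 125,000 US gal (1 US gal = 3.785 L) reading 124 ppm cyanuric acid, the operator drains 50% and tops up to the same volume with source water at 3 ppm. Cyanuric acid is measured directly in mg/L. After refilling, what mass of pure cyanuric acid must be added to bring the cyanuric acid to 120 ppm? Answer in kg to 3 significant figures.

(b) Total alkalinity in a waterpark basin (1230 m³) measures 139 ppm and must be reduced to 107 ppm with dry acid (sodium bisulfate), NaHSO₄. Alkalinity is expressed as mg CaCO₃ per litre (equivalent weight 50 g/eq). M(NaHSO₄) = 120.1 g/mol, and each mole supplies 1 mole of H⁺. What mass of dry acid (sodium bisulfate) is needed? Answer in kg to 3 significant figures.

(a) Volume: 125,000 US gal × 3.785 L/gal = 473,125 L.
(a) After draining 50% and refilling: 124 × 0.50 + 3 × 0.50 = 63.5 ppm.
(a) Deficit to target: 120 − 63.5 = 56.5 mg/L.
(a) Mass: 56.5 mg/L × 473,125 L = 26,730 g cyanuric acid.

(b) Volume: 1230 m³ = 1,230,000 L.
(b) Alkalinity to neutralize: (139 − 107) = 32 mg/L as CaCO₃ × 1,230,000 L = 39,360 g as CaCO₃.
(b) Equivalents of H⁺ required: 39,360 ÷ 50 g/eq = 787.2 eq = 787.2 mol NaHSO₄.
(b) Mass of NaHSO₄: 787.2 × 120.1 = 94,540 g.

(a) 26.7 kg; (b) 94.5 kg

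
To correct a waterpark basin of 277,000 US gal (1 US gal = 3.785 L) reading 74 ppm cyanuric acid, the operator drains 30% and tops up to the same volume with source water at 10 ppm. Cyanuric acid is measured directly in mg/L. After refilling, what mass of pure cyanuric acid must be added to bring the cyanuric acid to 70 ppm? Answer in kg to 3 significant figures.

Volume: 277,000 US gal × 3.785 L/gal = 1,048,445 L.
After draining 30% and refilling: 74 × 0.70 + 10 × 0.30 = 54.8 ppm.
Deficit to target: 70 − 54.8 = 15.2 mg/L.
Mass: 15.2 mg/L × 1,048,445 L = 15,940 g cyanuric acid.

15.9 kg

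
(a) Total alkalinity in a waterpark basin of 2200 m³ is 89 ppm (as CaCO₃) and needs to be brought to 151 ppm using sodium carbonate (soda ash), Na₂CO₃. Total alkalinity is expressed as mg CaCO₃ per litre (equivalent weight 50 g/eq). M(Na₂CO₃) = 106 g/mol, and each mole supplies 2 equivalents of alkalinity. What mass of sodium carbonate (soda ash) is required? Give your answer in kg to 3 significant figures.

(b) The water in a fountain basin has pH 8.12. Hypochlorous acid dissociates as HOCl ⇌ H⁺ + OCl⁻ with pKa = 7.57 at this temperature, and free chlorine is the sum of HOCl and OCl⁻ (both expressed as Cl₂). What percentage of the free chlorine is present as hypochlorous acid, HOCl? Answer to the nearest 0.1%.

(a) 145 kg; (b) 22.0%

(a) Volume: 2200 m³ = 2,200,000 L.
(a) Alkalinity to add: (151 − 89) = 62 mg/L as CaCO₃ × 2,200,000 L = 136,400 g as CaCO₃.
(a) Equivalents: 136,400 g ÷ 50 g/eq = 2728 eq.
(a) Each mole of Na₂CO₃ supplies 2 eq, so 2728 / 2 = 1364 mol.
(a) Mass: 1364 mol × 106 g/mol = 144,600 g.

(b) [OCl⁻]/[HOCl] = 10^(pH − pKa) = 10^(8.12 − 7.57) = 10^0.55 = 3.548.
(b) Fraction as HOCl = 1 / (1 + 3.548) = 0.2199.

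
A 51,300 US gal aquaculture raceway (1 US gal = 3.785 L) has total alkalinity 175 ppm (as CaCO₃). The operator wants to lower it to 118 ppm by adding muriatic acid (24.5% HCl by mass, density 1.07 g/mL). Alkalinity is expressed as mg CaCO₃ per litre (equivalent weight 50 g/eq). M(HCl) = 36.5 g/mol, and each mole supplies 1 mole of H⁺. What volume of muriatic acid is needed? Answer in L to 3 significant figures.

Volume: 51,300 US gal × 3.785 L/gal = 194,170 L.
Alkalinity to neutralize: (175 − 118) = 57 mg/L as CaCO₃ × 194,170 L = 11,070 g as CaCO₃.
Equivalents of H⁺ required: 11,070 ÷ 50 g/eq = 221.4 eq = 221.4 mol HCl.
Mass of HCl: 221.4 × 36.5 = 8079 g.
Mass of 24.5% solution: 8079 / 0.245 = 32,980 g.
Volume: 32,980 g ÷ 1.07 g/mL = 30,820 mL.

30.8 L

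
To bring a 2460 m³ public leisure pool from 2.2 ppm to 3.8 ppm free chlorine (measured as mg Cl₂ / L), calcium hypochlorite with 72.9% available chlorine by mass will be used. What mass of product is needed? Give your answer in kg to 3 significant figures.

5.40 kg

Volume: 2460 m³ = 2,460,000 L.
Chlorine deficit: 3.8 − 2.2 = 1.6 ppm = 1.6 mg/L as Cl₂.
Cl₂ equivalent needed: 1.6 mg/L × 2,460,000 L = 3,936,000 mg = 3936 g.
Product at 72.9% available chlorine: 3936 / 0.729 = 5399 g.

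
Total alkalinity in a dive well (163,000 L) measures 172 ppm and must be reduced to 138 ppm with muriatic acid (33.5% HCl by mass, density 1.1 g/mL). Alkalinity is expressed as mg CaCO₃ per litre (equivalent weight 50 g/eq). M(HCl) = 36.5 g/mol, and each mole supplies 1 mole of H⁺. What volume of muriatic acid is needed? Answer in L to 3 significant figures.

11.0 L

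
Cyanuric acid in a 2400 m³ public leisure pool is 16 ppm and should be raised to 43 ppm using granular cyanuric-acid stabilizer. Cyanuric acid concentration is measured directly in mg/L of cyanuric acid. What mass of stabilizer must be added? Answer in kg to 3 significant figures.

Volume: 2400 m³ = 2,400,000 L.
CYA to add: (43 − 16) = 27 mg/L × 2,400,000 L = 64,800 g cyanuric acid.

64.8 kg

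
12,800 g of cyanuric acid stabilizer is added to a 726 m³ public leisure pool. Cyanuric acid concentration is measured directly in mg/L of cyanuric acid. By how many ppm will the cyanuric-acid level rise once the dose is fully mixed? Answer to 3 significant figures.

17.6 ppm

Volume: 726 m³ = 726,000 L.
Rise: 12,800 g / 726,000 L × 1000 = 17.63 mg/L.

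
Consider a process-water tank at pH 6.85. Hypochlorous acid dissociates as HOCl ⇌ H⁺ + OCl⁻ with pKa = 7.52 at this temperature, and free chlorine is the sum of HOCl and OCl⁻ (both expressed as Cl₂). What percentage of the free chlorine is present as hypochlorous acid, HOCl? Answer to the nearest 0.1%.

[OCl⁻]/[HOCl] = 10^(pH − pKa) = 10^(6.85 − 7.52) = 10^-0.67 = 0.2138.
Fraction as HOCl = 1 / (1 + 0.2138) = 0.8239.

82.4%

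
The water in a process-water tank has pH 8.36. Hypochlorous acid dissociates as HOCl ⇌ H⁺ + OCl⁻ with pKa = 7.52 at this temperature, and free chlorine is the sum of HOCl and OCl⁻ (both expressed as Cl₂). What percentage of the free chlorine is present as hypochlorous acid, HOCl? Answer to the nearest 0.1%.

12.6%

[OCl⁻]/[HOCl] = 10^(pH − pKa) = 10^(8.36 − 7.52) = 10^0.84 = 6.918.
Fraction as HOCl = 1 / (1 + 6.918) = 0.1263.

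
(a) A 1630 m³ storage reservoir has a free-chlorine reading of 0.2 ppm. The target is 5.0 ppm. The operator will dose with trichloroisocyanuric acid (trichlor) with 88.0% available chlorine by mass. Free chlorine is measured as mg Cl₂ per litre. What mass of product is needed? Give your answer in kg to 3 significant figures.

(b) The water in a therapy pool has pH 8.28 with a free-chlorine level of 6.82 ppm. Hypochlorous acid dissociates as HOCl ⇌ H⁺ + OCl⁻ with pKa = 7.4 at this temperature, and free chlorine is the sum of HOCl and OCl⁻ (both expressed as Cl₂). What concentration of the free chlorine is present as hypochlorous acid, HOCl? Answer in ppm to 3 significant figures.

(a) Volume: 1630 m³ = 1,630,000 L.
(a) Chlorine deficit: 5.0 − 0.2 = 4.8 ppm = 4.8 mg/L as Cl₂.
(a) Cl₂ equivalent needed: 4.8 mg/L × 1,630,000 L = 7,824,000 mg = 7824 g.
(a) Product at 88.0% available chlorine: 7824 / 0.88 = 8891 g.

(b) [OCl⁻]/[HOCl] = 10^(pH − pKa) = 10^(8.28 − 7.4) = 10^0.88 = 7.586.
(b) Fraction as HOCl = 1 / (1 + 7.586) = 0.1165.
(b) HOCl = 0.1165 × 6.82 ppm = 0.7943 ppm.

(a) 8.89 kg; (b) 0.794 ppm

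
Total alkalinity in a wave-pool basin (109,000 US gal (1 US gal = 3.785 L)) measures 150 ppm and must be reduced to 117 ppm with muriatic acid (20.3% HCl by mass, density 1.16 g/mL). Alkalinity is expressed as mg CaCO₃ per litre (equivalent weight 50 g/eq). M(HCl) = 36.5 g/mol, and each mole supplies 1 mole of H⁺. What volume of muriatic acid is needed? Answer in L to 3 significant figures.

42.2 L

Volume: 109,000 US gal × 3.785 L/gal = 412,565 L.
Alkalinity to neutralize: (150 − 117) = 33 mg/L as CaCO₃ × 412,565 L = 13,610 g as CaCO₃.
Equivalents of H⁺ required: 13,610 ÷ 50 g/eq = 272.3 eq = 272.3 mol HCl.
Mass of HCl: 272.3 × 36.5 = 9939 g.
Mass of 20.3% solution: 9939 / 0.203 = 48,960 g.
Volume: 48,960 g ÷ 1.16 g/mL = 42,210 mL.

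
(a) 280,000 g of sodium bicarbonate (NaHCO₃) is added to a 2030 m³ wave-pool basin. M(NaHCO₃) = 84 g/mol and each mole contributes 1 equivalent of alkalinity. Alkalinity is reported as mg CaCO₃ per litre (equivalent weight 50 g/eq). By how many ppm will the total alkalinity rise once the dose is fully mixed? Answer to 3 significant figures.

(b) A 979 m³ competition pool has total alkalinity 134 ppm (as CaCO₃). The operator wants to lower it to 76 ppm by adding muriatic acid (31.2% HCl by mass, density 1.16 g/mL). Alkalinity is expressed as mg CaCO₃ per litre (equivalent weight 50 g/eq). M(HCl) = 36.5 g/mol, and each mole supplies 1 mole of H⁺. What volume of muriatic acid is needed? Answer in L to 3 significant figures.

(a) Volume: 2030 m³ = 2,030,000 L.
(a) Moles of NaHCO₃: 280,000 g ÷ 84 g/mol = 3333 mol → 3333 eq of alkalinity.
(a) As CaCO₃: 3333 eq × 50 g/eq = 166,700 g.
(a) Rise: 166,700 g / 2,030,000 L × 1000 = 82.1 mg/L.

(b) Volume: 979 m³ = 979,000 L.
(b) Alkalinity to neutralize: (134 − 76) = 58 mg/L as CaCO₃ × 979,000 L = 56,780 g as CaCO₃.
(b) Equivalents of H⁺ required: 56,780 ÷ 50 g/eq = 1136 eq = 1136 mol HCl.
(b) Mass of HCl: 1136 × 36.5 = 41,450 g.
(b) Mass of 31.2% solution: 41,450 / 0.312 = 132,900 g.
(b) Volume: 132,900 g ÷ 1.16 g/mL = 114,500 mL.

(a) 82.1 ppm; (b) 115 L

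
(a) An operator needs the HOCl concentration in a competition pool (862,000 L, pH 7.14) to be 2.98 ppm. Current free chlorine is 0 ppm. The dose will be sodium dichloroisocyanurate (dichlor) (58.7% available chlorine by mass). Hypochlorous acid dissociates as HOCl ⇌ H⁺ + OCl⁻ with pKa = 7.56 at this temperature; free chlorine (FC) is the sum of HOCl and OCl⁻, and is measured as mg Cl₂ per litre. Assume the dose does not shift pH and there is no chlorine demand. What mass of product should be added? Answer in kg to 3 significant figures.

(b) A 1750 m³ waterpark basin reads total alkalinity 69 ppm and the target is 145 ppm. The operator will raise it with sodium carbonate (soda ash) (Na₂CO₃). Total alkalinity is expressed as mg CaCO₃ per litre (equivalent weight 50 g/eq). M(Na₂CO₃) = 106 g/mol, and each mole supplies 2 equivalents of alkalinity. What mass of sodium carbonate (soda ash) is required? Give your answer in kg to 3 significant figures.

(a) [OCl⁻]/[HOCl] = 10^(pH − pKa) = 10^(7.14 − 7.56) = 0.3802; fraction as HOCl = 1/(1 + 0.3802) = 0.7245.
(a) Free chlorine required for 2.98 ppm HOCl: 2.98 / 0.7245 = 4.113 ppm.
(a) FC to add: 4.113 − 0 = 4.113 mg/L as Cl₂.
(a) Cl₂ equivalent: 4.113 mg/L × 862,000 L = 3545 g.
(a) Product at 58.7% available Cl: 3545 / 0.587 = 6040 g.

(b) Volume: 1750 m³ = 1,750,000 L.
(b) Alkalinity to add: (145 − 69) = 76 mg/L as CaCO₃ × 1,750,000 L = 133,000 g as CaCO₃.
(b) Equivalents: 133,000 g ÷ 50 g/eq = 2660 eq.
(b) Each mole of Na₂CO₃ supplies 2 eq, so 2660 / 2 = 1330 mol.
(b) Mass: 1330 mol × 106 g/mol = 141,000 g.

(a) 6.04 kg; (b) 141 kg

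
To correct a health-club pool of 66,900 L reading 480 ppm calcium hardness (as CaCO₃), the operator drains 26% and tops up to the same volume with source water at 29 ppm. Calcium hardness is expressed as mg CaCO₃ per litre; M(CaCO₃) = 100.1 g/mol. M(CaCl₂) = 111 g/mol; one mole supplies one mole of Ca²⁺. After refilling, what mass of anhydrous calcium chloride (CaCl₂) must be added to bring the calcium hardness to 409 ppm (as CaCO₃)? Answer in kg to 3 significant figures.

3.43 kg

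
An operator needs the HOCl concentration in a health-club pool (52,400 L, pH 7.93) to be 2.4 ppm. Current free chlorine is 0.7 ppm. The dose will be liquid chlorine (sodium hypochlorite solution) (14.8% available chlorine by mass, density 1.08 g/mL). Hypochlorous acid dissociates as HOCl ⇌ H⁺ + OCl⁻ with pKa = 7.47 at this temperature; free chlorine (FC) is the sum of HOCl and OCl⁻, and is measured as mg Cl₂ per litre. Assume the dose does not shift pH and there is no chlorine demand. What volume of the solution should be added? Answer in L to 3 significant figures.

2.83 L

[OCl⁻]/[HOCl] = 10^(pH − pKa) = 10^(7.93 − 7.47) = 2.884; fraction as HOCl = 1/(1 + 2.884) = 0.2575.
Free chlorine required for 2.4 ppm HOCl: 2.4 / 0.2575 = 9.322 ppm.
FC to add: 9.322 − 0.7 = 8.622 mg/L as Cl₂.
Cl₂ equivalent: 8.622 mg/L × 52,400 L = 451.8 g.
Product at 14.8% available Cl: 451.8 / 0.148 = 3053 g.
Volume: 3053 g ÷ 1.08 g/mL = 2826 mL.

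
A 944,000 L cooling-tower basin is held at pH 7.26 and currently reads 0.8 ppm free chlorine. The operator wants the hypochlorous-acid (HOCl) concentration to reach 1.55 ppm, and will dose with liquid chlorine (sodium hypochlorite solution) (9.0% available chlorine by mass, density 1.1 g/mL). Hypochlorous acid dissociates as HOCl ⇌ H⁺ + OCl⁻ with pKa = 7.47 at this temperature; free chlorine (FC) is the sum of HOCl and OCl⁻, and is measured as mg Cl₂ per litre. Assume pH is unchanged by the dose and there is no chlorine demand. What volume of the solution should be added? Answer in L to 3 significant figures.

[OCl⁻]/[HOCl] = 10^(pH − pKa) = 10^(7.26 − 7.47) = 0.6166; fraction as HOCl = 1/(1 + 0.6166) = 0.6186.
Free chlorine required for 1.55 ppm HOCl: 1.55 / 0.6186 = 2.506 ppm.
FC to add: 2.506 − 0.8 = 1.706 mg/L as Cl₂.
Cl₂ equivalent: 1.706 mg/L × 944,000 L = 1610 g.
Product at 9.0% available Cl: 1610 / 0.09 = 17,890 g.
Volume: 17,890 g ÷ 1.1 g/mL = 16,260 mL.

16.3 L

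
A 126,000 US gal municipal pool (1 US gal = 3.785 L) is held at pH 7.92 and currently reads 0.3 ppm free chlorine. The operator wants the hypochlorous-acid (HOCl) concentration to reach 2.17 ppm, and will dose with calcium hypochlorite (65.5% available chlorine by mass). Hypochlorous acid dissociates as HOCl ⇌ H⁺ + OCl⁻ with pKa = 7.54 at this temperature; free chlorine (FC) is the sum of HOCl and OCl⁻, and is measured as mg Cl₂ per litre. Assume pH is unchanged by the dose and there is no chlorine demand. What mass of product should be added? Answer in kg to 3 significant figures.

Volume: 126,000 US gal × 3.785 L/gal = 476,910 L.
[OCl⁻]/[HOCl] = 10^(pH − pKa) = 10^(7.92 − 7.54) = 2.399; fraction as HOCl = 1/(1 + 2.399) = 0.2942.
Free chlorine required for 2.17 ppm HOCl: 2.17 / 0.2942 = 7.375 ppm.
FC to add: 7.375 − 0.3 = 7.075 mg/L as Cl₂.
Cl₂ equivalent: 7.075 mg/L × 476,910 L = 3374 g.
Product at 65.5% available Cl: 3374 / 0.655 = 5152 g.

5.15 kg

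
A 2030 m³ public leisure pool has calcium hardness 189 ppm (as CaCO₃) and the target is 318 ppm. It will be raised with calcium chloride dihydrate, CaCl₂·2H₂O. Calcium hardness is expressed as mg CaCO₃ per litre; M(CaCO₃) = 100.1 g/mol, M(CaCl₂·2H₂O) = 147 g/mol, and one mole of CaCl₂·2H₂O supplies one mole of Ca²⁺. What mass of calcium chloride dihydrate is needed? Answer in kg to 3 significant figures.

385 kg

Volume: 2030 m³ = 2,030,000 L.
Hardness to add: (318 − 189) = 129 mg/L as CaCO₃ × 2,030,000 L = 261,900 g as CaCO₃.
Moles of Ca²⁺ (1 mol Ca²⁺ ≡ 1 mol CaCO₃): 261,900 / 100.1 g/mol = 2616 mol.
Mass of CaCl₂·2H₂O: 2616 × 147 = 384,600 g.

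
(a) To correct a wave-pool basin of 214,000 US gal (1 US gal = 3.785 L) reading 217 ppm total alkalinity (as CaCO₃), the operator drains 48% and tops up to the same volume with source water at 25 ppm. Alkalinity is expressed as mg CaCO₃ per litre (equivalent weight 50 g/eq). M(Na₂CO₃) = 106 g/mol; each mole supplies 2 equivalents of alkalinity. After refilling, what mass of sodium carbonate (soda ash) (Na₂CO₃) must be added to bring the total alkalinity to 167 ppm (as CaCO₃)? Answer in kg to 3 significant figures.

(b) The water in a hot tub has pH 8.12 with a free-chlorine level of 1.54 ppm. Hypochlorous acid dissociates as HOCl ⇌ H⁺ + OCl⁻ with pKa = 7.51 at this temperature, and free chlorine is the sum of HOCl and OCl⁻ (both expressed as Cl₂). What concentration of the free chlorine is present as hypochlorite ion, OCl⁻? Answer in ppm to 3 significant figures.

(a) Volume: 214,000 US gal × 3.785 L/gal = 809,990 L.
(a) After draining 48% and refilling: 217 × 0.52 + 25 × 0.48 = 124.84 ppm.
(a) Deficit to target: 167 − 124.84 = 42.16 mg/L.
(a) As CaCO₃: 42.16 mg/L × 809,990 L = 34,150 g; ÷ 50 g/eq ÷ 2 = 341.5 mol Na₂CO₃.
(a) Mass: 341.5 × 106 = 36,200 g.

(b) [OCl⁻]/[HOCl] = 10^(pH − pKa) = 10^(8.12 − 7.51) = 10^0.61 = 4.074.
(b) Fraction as HOCl = 1 / (1 + 4.074) = 0.1971.
(b) OCl⁻ = (1 − 0.1971) × 1.54 ppm = 1.236 ppm.

(a) 36.2 kg; (b) 1.24 ppm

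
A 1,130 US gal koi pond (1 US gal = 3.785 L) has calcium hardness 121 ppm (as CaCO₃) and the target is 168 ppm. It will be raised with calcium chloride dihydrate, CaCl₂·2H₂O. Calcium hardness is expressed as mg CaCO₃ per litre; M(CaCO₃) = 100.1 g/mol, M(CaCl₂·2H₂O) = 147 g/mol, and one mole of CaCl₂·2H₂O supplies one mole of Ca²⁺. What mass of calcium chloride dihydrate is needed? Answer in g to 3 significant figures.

Volume: 1,130 US gal × 3.785 L/gal = 4,277 L.
Hardness to add: (168 − 121) = 47 mg/L as CaCO₃ × 4,277 L = 201 g as CaCO₃.
Moles of Ca²⁺ (1 mol Ca²⁺ ≡ 1 mol CaCO₃): 201 / 100.1 g/mol = 2.008 mol.
Mass of CaCl₂·2H₂O: 2.008 × 147 = 295.2 g.

295 g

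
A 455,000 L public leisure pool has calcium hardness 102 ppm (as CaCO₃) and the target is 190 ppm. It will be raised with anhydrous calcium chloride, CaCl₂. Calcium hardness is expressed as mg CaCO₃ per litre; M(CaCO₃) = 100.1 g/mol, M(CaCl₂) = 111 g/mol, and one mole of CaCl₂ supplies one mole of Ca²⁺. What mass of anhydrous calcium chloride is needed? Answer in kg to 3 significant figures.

44.4 kg

Hardness to add: (190 − 102) = 88 mg/L as CaCO₃ × 455,000 L = 40,040 g as CaCO₃.
Moles of Ca²⁺ (1 mol Ca²⁺ ≡ 1 mol CaCO₃): 40,040 / 100.1 g/mol = 400 mol.
Mass of CaCl₂: 400 × 111 = 44,400 g.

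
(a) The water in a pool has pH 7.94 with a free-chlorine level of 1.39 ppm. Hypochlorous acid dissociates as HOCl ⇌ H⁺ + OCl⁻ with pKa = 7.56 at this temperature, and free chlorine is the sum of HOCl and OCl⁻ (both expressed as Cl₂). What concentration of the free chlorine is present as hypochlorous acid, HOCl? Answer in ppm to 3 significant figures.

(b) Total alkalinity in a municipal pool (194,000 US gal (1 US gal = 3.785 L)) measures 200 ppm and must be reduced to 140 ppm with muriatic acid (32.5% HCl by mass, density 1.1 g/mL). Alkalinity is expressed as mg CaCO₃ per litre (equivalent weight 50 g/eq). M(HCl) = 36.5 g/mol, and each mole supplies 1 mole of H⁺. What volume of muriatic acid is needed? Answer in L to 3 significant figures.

(a) 0.409 ppm; (b) 90.0 L

(a) [OCl⁻]/[HOCl] = 10^(pH − pKa) = 10^(7.94 − 7.56) = 10^0.38 = 2.399.
(a) Fraction as HOCl = 1 / (1 + 2.399) = 0.2942.
(a) HOCl = 0.2942 × 1.39 ppm = 0.409 ppm.

(b) Volume: 194,000 US gal × 3.785 L/gal = 734,290 L.
(b) Alkalinity to neutralize: (200 − 140) = 60 mg/L as CaCO₃ × 734,290 L = 44,060 g as CaCO₃.
(b) Equivalents of H⁺ required: 44,060 ÷ 50 g/eq = 881.1 eq = 881.1 mol HCl.
(b) Mass of HCl: 881.1 × 36.5 = 32,160 g.
(b) Mass of 32.5% solution: 32,160 / 0.325 = 98,960 g.
(b) Volume: 98,960 g ÷ 1.1 g/mL = 89,960 mL.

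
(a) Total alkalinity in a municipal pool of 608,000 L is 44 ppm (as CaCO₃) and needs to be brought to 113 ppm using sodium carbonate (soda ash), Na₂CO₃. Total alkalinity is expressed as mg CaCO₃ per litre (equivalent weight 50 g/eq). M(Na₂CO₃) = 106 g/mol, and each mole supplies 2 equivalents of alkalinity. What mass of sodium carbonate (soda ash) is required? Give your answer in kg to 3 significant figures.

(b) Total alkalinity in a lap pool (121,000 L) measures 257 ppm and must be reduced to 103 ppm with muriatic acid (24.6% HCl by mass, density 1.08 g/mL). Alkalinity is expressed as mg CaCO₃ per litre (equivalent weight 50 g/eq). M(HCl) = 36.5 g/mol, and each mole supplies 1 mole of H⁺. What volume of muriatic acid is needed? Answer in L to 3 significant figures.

(a) Alkalinity to add: (113 − 44) = 69 mg/L as CaCO₃ × 608,000 L = 41,950 g as CaCO₃.
(a) Equivalents: 41,950 g ÷ 50 g/eq = 839 eq.
(a) Each mole of Na₂CO₃ supplies 2 eq, so 839 / 2 = 419.5 mol.
(a) Mass: 419.5 mol × 106 g/mol = 44,470 g.

(b) Alkalinity to neutralize: (257 − 103) = 154 mg/L as CaCO₃ × 121,000 L = 18,630 g as CaCO₃.
(b) Equivalents of H⁺ required: 18,630 ÷ 50 g/eq = 372.7 eq = 372.7 mol HCl.
(b) Mass of HCl: 372.7 × 36.5 = 13,600 g.
(b) Mass of 24.6% solution: 13,600 / 0.246 = 55,300 g.
(b) Volume: 55,300 g ÷ 1.08 g/mL = 51,200 mL.

(a) 44.5 kg; (b) 51.2 L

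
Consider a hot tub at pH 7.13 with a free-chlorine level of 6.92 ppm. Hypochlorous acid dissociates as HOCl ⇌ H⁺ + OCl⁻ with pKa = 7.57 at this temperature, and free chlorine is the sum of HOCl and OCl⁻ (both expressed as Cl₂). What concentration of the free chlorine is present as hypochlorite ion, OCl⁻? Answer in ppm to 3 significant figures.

1.84 ppm

[OCl⁻]/[HOCl] = 10^(pH − pKa) = 10^(7.13 − 7.57) = 10^-0.44 = 0.3631.
Fraction as HOCl = 1 / (1 + 0.3631) = 0.7336.
OCl⁻ = (1 − 0.7336) × 6.92 ppm = 1.843 ppm.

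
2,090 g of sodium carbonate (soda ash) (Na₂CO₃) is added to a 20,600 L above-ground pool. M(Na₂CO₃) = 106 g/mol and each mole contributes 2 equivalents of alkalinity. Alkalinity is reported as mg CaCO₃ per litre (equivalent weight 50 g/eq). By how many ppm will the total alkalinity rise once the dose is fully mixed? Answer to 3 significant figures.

95.7 ppm

Moles of Na₂CO₃: 2,090 g ÷ 106 g/mol = 19.72 mol → 39.43 eq of alkalinity.
As CaCO₃: 39.43 eq × 50 g/eq = 1972 g.
Rise: 1972 g / 20,600 L × 1000 = 95.71 mg/L.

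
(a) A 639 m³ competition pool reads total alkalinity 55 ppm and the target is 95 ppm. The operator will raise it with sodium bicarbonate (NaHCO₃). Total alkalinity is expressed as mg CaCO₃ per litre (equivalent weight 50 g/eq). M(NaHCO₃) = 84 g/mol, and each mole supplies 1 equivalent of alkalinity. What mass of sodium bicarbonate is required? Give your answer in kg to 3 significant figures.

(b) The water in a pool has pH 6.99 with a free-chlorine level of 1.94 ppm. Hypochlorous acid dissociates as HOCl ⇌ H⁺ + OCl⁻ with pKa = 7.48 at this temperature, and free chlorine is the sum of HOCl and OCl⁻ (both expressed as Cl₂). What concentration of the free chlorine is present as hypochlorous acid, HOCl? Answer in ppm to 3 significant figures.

(a) 42.9 kg; (b) 1.47 ppm

(a) Volume: 639 m³ = 639,000 L.
(a) Alkalinity to add: (95 − 55) = 40 mg/L as CaCO₃ × 639,000 L = 25,560 g as CaCO₃.
(a) Equivalents: 25,560 g ÷ 50 g/eq = 511.2 eq.
(a) NaHCO₃ supplies 1 eq per mole → 511.2 mol.
(a) Mass: 511.2 mol × 84 g/mol = 42,940 g.

(b) [OCl⁻]/[HOCl] = 10^(pH − pKa) = 10^(6.99 − 7.48) = 10^-0.49 = 0.3236.
(b) Fraction as HOCl = 1 / (1 + 0.3236) = 0.7555.
(b) HOCl = 0.7555 × 1.94 ppm = 1.466 ppm.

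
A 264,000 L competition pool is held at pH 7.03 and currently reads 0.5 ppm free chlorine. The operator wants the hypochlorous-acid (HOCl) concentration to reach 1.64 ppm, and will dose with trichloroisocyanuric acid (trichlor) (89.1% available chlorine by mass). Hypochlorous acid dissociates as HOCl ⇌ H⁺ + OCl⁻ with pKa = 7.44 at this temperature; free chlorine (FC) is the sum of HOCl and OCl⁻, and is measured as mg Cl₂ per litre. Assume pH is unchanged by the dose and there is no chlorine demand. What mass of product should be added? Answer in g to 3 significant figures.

527 g

[OCl⁻]/[HOCl] = 10^(pH − pKa) = 10^(7.03 − 7.44) = 0.389; fraction as HOCl = 1/(1 + 0.389) = 0.7199.
Free chlorine required for 1.64 ppm HOCl: 1.64 / 0.7199 = 2.278 ppm.
FC to add: 2.278 − 0.5 = 1.778 mg/L as Cl₂.
Cl₂ equivalent: 1.778 mg/L × 264,000 L = 469.4 g.
Product at 89.1% available Cl: 469.4 / 0.891 = 526.8 g.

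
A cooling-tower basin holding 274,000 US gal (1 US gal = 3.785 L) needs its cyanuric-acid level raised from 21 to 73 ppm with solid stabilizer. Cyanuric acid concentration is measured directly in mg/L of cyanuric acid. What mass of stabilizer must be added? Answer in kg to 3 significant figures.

Volume: 274,000 US gal × 3.785 L/gal = 1,037,090 L.
CYA to add: (73 − 21) = 52 mg/L × 1,037,090 L = 53,930 g cyanuric acid.

53.9 kg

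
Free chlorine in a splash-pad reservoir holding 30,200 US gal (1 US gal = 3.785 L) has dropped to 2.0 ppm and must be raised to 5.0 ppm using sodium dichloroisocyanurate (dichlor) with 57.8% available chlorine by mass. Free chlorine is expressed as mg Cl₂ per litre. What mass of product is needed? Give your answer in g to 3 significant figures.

593 g

Volume: 30,200 US gal × 3.785 L/gal = 114,307 L.
Chlorine deficit: 5.0 − 2.0 = 3 ppm = 3 mg/L as Cl₂.
Cl₂ equivalent needed: 3 mg/L × 114,307 L = 342,900 mg = 342.9 g.
Product at 57.8% available chlorine: 342.9 / 0.578 = 593.3 g.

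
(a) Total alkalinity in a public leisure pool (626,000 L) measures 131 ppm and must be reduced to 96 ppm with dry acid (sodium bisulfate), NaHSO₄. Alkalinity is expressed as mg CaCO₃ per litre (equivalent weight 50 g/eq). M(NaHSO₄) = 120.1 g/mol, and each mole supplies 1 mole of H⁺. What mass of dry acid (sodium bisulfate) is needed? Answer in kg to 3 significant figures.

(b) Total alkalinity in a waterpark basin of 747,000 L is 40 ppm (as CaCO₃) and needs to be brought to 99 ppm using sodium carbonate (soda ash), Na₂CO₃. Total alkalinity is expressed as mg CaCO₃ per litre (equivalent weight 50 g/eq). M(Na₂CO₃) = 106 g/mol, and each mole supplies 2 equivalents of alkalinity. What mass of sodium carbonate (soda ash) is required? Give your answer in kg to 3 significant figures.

(a) 52.6 kg; (b) 46.7 kg

(a) Alkalinity to neutralize: (131 − 96) = 35 mg/L as CaCO₃ × 626,000 L = 21,910 g as CaCO₃.
(a) Equivalents of H⁺ required: 21,910 ÷ 50 g/eq = 438.2 eq = 438.2 mol NaHSO₄.
(a) Mass of NaHSO₄: 438.2 × 120.1 = 52,630 g.

(b) Alkalinity to add: (99 − 40) = 59 mg/L as CaCO₃ × 747,000 L = 44,070 g as CaCO₃.
(b) Equivalents: 44,070 g ÷ 50 g/eq = 881.5 eq.
(b) Each mole of Na₂CO₃ supplies 2 eq, so 881.5 / 2 = 440.7 mol.
(b) Mass: 440.7 mol × 106 g/mol = 46,720 g.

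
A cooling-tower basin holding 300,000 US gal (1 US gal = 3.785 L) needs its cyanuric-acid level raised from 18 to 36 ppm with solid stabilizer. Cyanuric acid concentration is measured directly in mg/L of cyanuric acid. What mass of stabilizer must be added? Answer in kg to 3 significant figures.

Volume: 300,000 US gal × 3.785 L/gal = 1,135,500 L.
CYA to add: (36 − 18) = 18 mg/L × 1,135,500 L = 20,440 g cyanuric acid.

20.4 kg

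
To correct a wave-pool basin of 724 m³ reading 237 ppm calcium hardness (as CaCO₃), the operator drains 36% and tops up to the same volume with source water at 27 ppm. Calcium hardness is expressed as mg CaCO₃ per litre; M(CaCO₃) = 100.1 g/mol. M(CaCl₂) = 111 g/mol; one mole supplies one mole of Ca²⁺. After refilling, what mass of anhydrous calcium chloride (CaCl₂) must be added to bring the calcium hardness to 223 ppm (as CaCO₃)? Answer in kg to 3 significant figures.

49.5 kg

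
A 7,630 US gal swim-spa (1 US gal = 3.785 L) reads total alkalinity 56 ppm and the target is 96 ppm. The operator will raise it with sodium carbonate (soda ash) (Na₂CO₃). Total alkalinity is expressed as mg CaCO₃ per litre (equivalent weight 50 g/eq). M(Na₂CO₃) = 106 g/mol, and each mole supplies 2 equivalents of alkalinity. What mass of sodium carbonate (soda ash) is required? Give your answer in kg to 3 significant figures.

Volume: 7,630 US gal × 3.785 L/gal = 28,880 L.
Alkalinity to add: (96 − 56) = 40 mg/L as CaCO₃ × 28,880 L = 1155 g as CaCO₃.
Equivalents: 1155 g ÷ 50 g/eq = 23.1 eq.
Each mole of Na₂CO₃ supplies 2 eq, so 23.1 / 2 = 11.55 mol.
Mass: 11.55 mol × 106 g/mol = 1224 g.

1.22 kg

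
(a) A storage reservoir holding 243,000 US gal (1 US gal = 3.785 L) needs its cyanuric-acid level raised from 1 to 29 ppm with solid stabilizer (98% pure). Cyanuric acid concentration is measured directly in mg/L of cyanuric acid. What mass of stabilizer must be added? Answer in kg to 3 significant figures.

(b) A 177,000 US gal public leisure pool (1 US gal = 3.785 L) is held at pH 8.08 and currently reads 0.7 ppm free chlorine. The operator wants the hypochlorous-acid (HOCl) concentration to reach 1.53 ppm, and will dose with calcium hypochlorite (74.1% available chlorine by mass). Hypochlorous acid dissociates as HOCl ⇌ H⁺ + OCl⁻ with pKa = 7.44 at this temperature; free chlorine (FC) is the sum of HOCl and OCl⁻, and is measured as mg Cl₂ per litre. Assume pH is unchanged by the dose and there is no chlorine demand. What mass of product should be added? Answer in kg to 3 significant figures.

(a) 26.3 kg; (b) 6.79 kg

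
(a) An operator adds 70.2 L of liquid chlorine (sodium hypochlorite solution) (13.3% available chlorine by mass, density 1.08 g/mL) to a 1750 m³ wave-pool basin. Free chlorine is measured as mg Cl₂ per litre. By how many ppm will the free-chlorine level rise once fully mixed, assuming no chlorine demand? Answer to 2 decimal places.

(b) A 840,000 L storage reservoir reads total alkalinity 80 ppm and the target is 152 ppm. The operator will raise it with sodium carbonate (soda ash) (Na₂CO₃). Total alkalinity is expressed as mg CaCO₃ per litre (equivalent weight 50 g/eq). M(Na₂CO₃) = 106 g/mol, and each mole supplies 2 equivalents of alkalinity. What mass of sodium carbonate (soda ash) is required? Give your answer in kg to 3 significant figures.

(a) 5.76 ppm; (b) 64.1 kg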